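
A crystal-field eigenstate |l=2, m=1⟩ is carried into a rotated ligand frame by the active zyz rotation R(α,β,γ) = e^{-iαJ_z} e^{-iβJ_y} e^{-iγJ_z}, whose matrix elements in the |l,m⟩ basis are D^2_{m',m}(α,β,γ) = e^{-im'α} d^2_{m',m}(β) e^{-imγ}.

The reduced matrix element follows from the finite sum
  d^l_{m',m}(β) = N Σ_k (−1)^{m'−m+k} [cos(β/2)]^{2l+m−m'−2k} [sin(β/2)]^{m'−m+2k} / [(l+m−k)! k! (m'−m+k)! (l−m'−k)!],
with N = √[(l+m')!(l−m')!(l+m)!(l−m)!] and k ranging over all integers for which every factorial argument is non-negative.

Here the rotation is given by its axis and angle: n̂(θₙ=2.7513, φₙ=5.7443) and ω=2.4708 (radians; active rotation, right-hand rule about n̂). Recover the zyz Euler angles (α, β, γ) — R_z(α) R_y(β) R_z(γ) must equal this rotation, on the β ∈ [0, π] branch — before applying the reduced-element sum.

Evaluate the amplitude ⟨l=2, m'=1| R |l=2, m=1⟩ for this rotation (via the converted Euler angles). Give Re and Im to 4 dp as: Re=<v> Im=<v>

Re=-0.3165 Im=0.2781

Axis–angle → zyz. n̂ = (sinθₙcosφₙ, sinθₙsinφₙ, cosθₙ) = (+0.326541, -0.195244, -0.924798), ω = 2.4708.
R = I cosω + sinω [n̂]ₓ + (1−cosω) n̂n̂ᵀ gives
  R = [-0.593175, +0.461165, -0.659902; -0.688557, -0.715348, +0.119020; -0.417172, +0.524980, +0.741865]
β = atan2(√(R₁₃²+R₂₃²), R₃₃) = 0.734949; α = atan2(R₂₃, R₁₃) mod 2π = 2.963151; γ = atan2(R₃₂, −R₃₁) mod 2π = 0.899329
First d^2_{1,1}(β=0.7349), then the phase factors e^{-i(1)α} and e^{-i(1)γ}:
c=cos(0.734949/2)=0.933238, s=sin(0.734949/2)=0.359260; N=√[6·1·6·1]=6.000000
Admissible k: 0..1 (factorial args all ≥0)
  k=0: (−1)^0·6.0000/(6)·0.9332^4·0.3593^0 = +0.758523
  k=1: (−1)^1·6.0000/(2)·0.9332^2·0.3593^2 = -0.337228
d^2_{1,1}(0.7349) = +0.758523 -0.337228 = +0.421296
Phases: e^{-i·(1)·2.9632}=-0.984122-0.177496i, e^{-i·(1)·0.8993}=+0.622135-0.782910i ⇒ D=-0.316486+0.278077i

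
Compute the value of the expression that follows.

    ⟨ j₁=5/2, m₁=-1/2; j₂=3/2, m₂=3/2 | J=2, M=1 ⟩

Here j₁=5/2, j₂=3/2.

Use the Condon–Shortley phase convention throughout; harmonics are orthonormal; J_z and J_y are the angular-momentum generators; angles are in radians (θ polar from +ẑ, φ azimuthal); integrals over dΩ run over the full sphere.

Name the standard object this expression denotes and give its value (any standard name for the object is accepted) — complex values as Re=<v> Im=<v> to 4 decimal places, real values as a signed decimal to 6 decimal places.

This is a Clebsch–Gordan (vector-coupling) coefficient.
√[5·2!3!1!/7! · 2!3!3!0!3!1!] = √(36/7)
  +(−1)^2/∏(2,0,1,1,2,0)! = 1/4  (running 1/4)
⟨..|..⟩ = √(36/7)·(1/4) = +0.566947

Clebsch–Gordan coefficient, +√(9/28) ≈ +0.566947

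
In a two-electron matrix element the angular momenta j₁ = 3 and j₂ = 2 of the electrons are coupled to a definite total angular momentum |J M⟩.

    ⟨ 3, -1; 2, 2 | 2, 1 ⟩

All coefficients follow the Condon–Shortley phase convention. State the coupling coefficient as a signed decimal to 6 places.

triangle: 3!*3!*1!/8! = 36/40320
(j±m)!: 2!*4!*4!*0!*3!*1! = 6912
prefactor² = (2J+1)*Δ*N² = 216/7
  k=3: −1/(3!*0!*1!*1!*2!*0!) = -1/12
Σ = -1/12  ⇒  CG² = 216/7*(-1/12)² = 3/14
CG = −√(3/14) = -0.462910

-0.462910  (= −√(3/14))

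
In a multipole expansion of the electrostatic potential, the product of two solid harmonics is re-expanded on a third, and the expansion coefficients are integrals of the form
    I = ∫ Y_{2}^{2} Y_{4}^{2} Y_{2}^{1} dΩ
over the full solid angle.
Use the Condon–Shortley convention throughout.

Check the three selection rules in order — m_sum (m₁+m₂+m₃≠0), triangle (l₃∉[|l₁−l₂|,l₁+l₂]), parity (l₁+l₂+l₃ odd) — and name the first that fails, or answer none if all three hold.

azimuthal sum: 2 + 2 + 1 = 5  ✗
2 ≤ 2 ≤ 6 (triangle on l)
L = 2 + 4 + 2 = 8 (even)

m_sum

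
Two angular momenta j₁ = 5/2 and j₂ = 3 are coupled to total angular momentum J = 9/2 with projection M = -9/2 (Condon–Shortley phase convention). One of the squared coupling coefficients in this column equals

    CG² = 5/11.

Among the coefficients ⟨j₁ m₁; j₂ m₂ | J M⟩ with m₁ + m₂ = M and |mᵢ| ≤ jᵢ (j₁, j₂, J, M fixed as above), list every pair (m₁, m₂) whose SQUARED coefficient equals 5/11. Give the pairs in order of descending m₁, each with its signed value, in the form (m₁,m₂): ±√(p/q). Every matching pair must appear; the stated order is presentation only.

Admissible pairs with m₁+m₂ = M = -9/2: (-5/2,-2), (-3/2,-3)
  (m₁,m₂)=(-3/2,-3): CG² = 6/11, CG = +√(6/11)
  (m₁,m₂)=(-5/2,-2): CG² = 5/11, CG = −√(5/11)   ← matches the target
Pairs with CG² = 5/11: (-5/2,-2): −√(5/11)

(-5/2,-2): −√(5/11)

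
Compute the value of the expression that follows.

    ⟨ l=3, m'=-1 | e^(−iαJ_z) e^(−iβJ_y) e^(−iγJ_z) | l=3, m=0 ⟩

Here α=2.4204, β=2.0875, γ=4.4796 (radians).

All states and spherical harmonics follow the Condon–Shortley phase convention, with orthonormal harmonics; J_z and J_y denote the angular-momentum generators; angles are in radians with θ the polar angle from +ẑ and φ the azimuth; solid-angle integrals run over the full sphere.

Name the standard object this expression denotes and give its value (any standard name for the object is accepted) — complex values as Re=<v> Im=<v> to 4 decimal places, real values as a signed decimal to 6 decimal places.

This is a Wigner D-matrix element — the rotation-matrix element ⟨l m'| R(α,β,γ) |l m⟩ in the angular-momentum basis.
Split into d^3_{-1,0}(β=2.0875) × two z-phases.
With c≡cos(β/2)=0.502983 and s≡sin(β/2)=0.864296, N=[2·24·6·6]^{1/2}=41.569219
The bounds max(0,m−m')=1 and min(l+m,l−m')=3 give 3 terms
  k=1: (−1)^0·41.5692/(12)·0.5030^5·0.8643^1 = +0.096387
  k=2: (−1)^1·41.5692/(4)·0.5030^3·0.8643^3 = -0.853806
  k=3: (−1)^2·41.5692/(12)·0.5030^1·0.8643^5 = +0.840345
d^3_{-1,0}(2.0875) = +0.096387 -0.853806 +0.840345 = +0.082926
D = (-0.751019+0.660281i)·(+0.082926)·(+1.000000+0.000000i) = -0.062279+0.054754i

Wigner D-matrix element, Re=-0.0623 Im=0.0548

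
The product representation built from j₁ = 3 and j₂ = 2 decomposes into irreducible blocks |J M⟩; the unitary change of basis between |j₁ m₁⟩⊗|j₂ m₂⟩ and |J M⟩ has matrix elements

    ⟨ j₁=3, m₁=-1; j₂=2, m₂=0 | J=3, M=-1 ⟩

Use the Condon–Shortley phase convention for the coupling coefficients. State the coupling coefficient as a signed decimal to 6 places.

√[7·2!4!2!/9! · 2!4!2!2!2!4!] = √(256/15)
  +(−1)^0/∏(0,2,4,2,0,0)! = 1/96  (running 1/96)
  +(−1)^1/∏(1,1,3,1,1,1)! = -1/6  (running -5/32)
  +(−1)^2/∏(2,0,2,0,2,2)! = 1/16  (running -3/32)
⟨..|..⟩ = √(256/15)·(-3/32) = -0.387298

-0.387298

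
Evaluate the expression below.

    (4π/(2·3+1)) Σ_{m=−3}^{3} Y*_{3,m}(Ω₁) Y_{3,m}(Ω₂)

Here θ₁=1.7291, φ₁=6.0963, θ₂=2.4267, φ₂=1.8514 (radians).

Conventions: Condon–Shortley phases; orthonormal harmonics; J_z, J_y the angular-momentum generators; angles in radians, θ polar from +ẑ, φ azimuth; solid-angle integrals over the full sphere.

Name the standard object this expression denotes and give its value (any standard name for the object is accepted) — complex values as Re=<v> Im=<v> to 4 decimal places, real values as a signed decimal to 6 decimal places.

This sum is the spherical-harmonic addition theorem: it equals the Legendre polynomial P_l(cos γ) of the angle γ between the two directions.
Addition theorem: P_3(cos γ) = (4π/7) Σ_m Y*_{lm}(Ω₁) Y_{lm}(Ω₂), m = −3…3:
  m=-3: (0.34026 - 0.21364j) × (0.08766 + 0.07829j) = 0.04655 + 0.00791j  (running Σ = 0.04655 + 0.00791j)
  m=-2: (-0.14626 + 0.05736j) × (0.28078 - 0.17651j) = -0.03094 + 0.04192j  (running Σ = 0.01561 + 0.04983j)
  m=-1: (-0.27462 + 0.05193j) × (-0.10862 - 0.37688j) = 0.04940 + 0.09786j  (running Σ = 0.06501 + 0.14769j)
  m=0: (0.16918 + 0.00000j) × (0.04189 + 0.00000j) = 0.00709 + 0.00000j  (running Σ = 0.07210 + 0.14769j)
  m=1: (0.27462 + 0.05193j) × (0.10862 - 0.37688j) = 0.04940 - 0.09786j  (running Σ = 0.12150 + 0.04983j)
  m=2: (-0.14626 - 0.05736j) × (0.28078 + 0.17651j) = -0.03094 - 0.04192j  (running Σ = 0.09056 + 0.00791j)
  m=3: (-0.34026 - 0.21364j) × (-0.08766 + 0.07829j) = 0.04655 - 0.00791j  (running Σ = 0.13711 + 0.00000j)
Total Σ_m = 0.13711 + 0.00000j. Multiply by 1.795196: 0.24614 + 0.00000j. P_3(cos γ) = 0.246140

Legendre polynomial (addition theorem), +0.246140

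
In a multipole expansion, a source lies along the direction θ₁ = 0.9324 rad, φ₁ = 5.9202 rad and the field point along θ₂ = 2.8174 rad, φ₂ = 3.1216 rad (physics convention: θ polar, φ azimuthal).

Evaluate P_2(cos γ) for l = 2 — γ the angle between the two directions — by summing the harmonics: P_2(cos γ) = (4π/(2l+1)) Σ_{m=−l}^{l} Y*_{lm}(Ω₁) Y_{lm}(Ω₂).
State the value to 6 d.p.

Addition theorem: P_2(cos γ) = (4π/5) Σ_m Y*_{lm}(Ω₁) Y_{lm}(Ω₂), m = −2…2:
  m=-2: Y*=(0.186295, -0.165372)  Y=(0.039164, 0.001567)  product (0.007555, -0.006185)
  m=-1: Y*=(0.345610, -0.131268)  Y=(0.233224, 0.004663)  product (0.081217, -0.029003)
  m=+0: Y*=(0.020601, -0.000000)  Y=(0.534775, 0.000000)  product (0.011017, 0.000000)
  m=+1: Y*=(-0.345610, -0.131268)  Y=(-0.233224, 0.004663)  product (0.081217, 0.029003)
  m=+2: Y*=(0.186295, 0.165372)  Y=(0.039164, -0.001567)  product (0.007555, 0.006185)
Accumulated sum (0.188561, 0.000000); after 4π/(2l+1) scaling, (0.473906, 0.000000) ⇒ P_2 = 0.473906

0.473906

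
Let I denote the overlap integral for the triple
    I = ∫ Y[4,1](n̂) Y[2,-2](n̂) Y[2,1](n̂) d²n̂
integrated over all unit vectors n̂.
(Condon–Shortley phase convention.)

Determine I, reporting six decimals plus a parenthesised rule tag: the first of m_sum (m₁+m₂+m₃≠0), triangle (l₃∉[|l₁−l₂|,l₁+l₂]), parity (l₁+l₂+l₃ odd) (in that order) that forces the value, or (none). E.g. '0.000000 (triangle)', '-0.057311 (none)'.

Rules hold: Σm=0, L=8 even, 2≤2≤6.
N = 9·5·5 = 225
Δ = 4!·4!·0!/9! = 1/630
Racah Σ t=2..2: t=2:+1/16 = 1/16
⇒ 3j(4 2 2; 0 0 0)² = 2/35, sgn +1
Racah Σ t=0..0: t=0:+1/144 = 1/144
⇒ 3j(4 2 2; 1 -2 1)² = 1/126, sgn -1
4πI² = N·(3j₀)²·(3jₘ)² = 5/49
I = -1·√(0.102041/4π) = -0.09011188
No selection rule forces the value: the integral is nonzero (none).

-0.090112 (none)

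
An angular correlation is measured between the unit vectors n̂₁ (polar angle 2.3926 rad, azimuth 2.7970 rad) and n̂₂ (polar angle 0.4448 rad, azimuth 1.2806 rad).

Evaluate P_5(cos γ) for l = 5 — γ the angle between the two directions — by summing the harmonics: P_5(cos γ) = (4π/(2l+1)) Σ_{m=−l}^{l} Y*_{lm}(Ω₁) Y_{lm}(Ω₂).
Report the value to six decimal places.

Term-by-term m-sum for l=5 (normalisation 4π/11 = 1.142397):
  term(m=-5) = (0.000125, 0.000448)   from Y*(Ω₁)=(0.010297, 0.067145), Y(Ω₂)=(0.006796, -0.000818)
  term(m=-4) = (-0.010245, 0.002265)   from Y*(Ω₁)=(-0.044187, 0.226789), Y(Ω₂)=(0.018102, 0.041649)
  term(m=-3) = (-0.011853, -0.071988)   from Y*(Ω₁)=(-0.213830, 0.359146), Y(Ω₂)=(-0.133477, 0.112474)
  term(m=-2) = (0.142572, -0.015572)   from Y*(Ω₁)=(-0.270521, 0.222900), Y(Ω₂)=(-0.342159, -0.224364)
  term(m=-1) = (-0.002702, -0.049617)   from Y*(Ω₁)=(0.095980, -0.034449), Y(Ω₂)=(0.139432, -0.466911)
  term(m=+0) = (-0.008330, 0.000000)   from Y*(Ω₁)=(0.378688, -0.000000), Y(Ω₂)=(-0.021996, 0.000000)
  term(m=+1) = (-0.002702, 0.049617)   from Y*(Ω₁)=(-0.095980, -0.034449), Y(Ω₂)=(-0.139432, -0.466911)
  term(m=+2) = (0.142572, 0.015572)   from Y*(Ω₁)=(-0.270521, -0.222900), Y(Ω₂)=(-0.342159, 0.224364)
  term(m=+3) = (-0.011853, 0.071988)   from Y*(Ω₁)=(0.213830, 0.359146), Y(Ω₂)=(0.133477, 0.112474)
  term(m=+4) = (-0.010245, -0.002265)   from Y*(Ω₁)=(-0.044187, -0.226789), Y(Ω₂)=(0.018102, -0.041649)
  term(m=+5) = (0.000125, -0.000448)   from Y*(Ω₁)=(-0.010297, 0.067145), Y(Ω₂)=(-0.006796, -0.000818)
Σ over m = (0.227464, -0.000000); ×(4π/11) → (0.259854, -0.000000). Real part: 0.259854

0.259854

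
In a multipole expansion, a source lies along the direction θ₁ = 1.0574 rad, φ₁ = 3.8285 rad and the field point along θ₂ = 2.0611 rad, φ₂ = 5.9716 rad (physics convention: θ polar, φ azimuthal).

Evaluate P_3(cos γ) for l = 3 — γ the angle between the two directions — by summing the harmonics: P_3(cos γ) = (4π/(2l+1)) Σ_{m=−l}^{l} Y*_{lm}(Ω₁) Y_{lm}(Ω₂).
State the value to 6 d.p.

0.292663

Summing Y*_{l m}(θ₁,φ₁)·Y_{l m}(θ₂,φ₂) over m ∈ [−3, 3]; prefactor 4π/(2·3+1) = 1.795196:
  [-3]  conj(Y_{3,-3})(Ω₁) = (0.129766, -0.243330) ; Y_{3,-3}(Ω₂) = (0.170158, 0.230439) ; Δ = (0.078153, -0.011501)
  [-2]  conj(Y_{3,-2})(Ω₁) = (0.074538, 0.373496) ; Y_{3,-2}(Ω₂) = (-0.304134, -0.218583) ; Δ = (0.058970, -0.129886)
  [-1]  conj(Y_{3,-1})(Ω₁) = (-0.044859, -0.036791) ; Y_{3,-1}(Ω₂) = (0.029500, 0.009501) ; Δ = (-0.000974, -0.001512)
  [+0]  conj(Y_{3,0})(Ω₁) = (-0.328791, -0.000000) ; Y_{3,0}(Ω₂) = (0.332351, 0.000000) ; Δ = (-0.109274, -0.000000)
  [+1]  conj(Y_{3,1})(Ω₁) = (0.044859, -0.036791) ; Y_{3,1}(Ω₂) = (-0.029500, 0.009501) ; Δ = (-0.000974, 0.001512)
  [+2]  conj(Y_{3,2})(Ω₁) = (0.074538, -0.373496) ; Y_{3,2}(Ω₂) = (-0.304134, 0.218583) ; Δ = (0.058970, 0.129886)
  [+3]  conj(Y_{3,3})(Ω₁) = (-0.129766, -0.243330) ; Y_{3,3}(Ω₂) = (-0.170158, 0.230439) ; Δ = (0.078153, 0.011501)
Accumulated sum (0.163026, -0.000000); after 4π/(2l+1) scaling, (0.292663, -0.000000) ⇒ P_3 = 0.292663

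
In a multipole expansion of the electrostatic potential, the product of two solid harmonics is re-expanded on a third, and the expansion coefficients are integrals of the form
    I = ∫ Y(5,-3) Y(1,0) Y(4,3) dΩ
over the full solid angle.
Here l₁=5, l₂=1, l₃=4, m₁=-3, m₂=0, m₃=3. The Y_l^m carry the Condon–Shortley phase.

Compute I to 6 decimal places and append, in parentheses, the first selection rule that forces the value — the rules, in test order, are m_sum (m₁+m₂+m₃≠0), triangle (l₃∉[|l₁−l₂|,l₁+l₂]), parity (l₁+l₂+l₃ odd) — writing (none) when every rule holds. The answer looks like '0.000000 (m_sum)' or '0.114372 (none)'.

-0.196426 (none)

Checks pass: Σm=0; 10 even; l₃=4∈[4,6].
(2·5+1)(2·1+1)(2·4+1) = 297
Δ: 2! 8! 0! / 11! → 1/495
sum: t=1:−1/576 = -1/576
3j²(5 1 4; 0 0 0) = Δ·Π!·Σ² = 5/99  (sign -1)
sum: t=1:−1/5040 = -1/5040
3j²(5 1 4; -3 0 3) = Δ·Π!·Σ² = 16/495  (sign +1)
combine: 4πI² = 297·5/99·16/495 = 16/33
take √, sign -1: I = -0.19642560
No selection rule forces the value: the integral is nonzero (none).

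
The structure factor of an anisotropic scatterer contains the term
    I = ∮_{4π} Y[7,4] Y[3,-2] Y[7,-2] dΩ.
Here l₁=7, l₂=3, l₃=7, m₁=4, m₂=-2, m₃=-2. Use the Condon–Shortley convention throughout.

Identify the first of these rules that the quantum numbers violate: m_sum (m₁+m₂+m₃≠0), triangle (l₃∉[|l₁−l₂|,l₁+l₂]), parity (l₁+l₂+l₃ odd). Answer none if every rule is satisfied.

m₁+m₂+m₃ = 4 − 2 − 2 = 0  ✓
triangle: |7−3|=4 ≤ l₃=7 ≤ 7+3=10  ✓
parity: l₁+l₂+l₃ = 17 is odd  ✗

parity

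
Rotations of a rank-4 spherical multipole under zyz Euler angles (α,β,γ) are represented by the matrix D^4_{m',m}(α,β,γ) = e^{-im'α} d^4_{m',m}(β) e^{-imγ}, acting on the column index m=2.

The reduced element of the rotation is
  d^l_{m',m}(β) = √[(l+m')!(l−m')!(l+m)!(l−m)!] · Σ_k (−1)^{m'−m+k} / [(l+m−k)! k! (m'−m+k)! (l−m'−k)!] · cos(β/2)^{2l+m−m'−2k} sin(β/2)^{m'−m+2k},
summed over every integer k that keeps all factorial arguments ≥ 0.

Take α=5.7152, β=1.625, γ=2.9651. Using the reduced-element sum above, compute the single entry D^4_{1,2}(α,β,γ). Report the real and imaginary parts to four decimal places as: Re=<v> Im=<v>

Re=-0.0586 Im=-0.0771

D^4_{1,2}(5.7152,1.6250,2.9651) = e^{-i·1·5.7152}·d^4_{1,2}(1.6250)·e^{-i·2·2.9651}. Compute d first:
c=cos(1.625000/2)=0.687686, s=sin(1.625000/2)=0.726009; N=√[120·6·720·2]=1018.233765
k: max(0,(2)−(1))=1 … min(4+(2),4−(1))=3
  k=1: (−1)^0·1018.2338/(240)·0.6877^7·0.7260^1 = +0.224031
  k=2: (−1)^1·1018.2338/(48)·0.6877^5·0.7260^3 = -1.248479
  k=3: (−1)^2·1018.2338/(72)·0.6877^3·0.7260^5 = +0.927670
d^4_{1,2}(1.6250) = +0.224031 -1.248479 +0.927670 = -0.096778
Phases: e^{-i·(1)·5.7152}=+0.842986+0.537935i, e^{-i·(2)·2.9651}=+0.938345+0.345701i ⇒ D=-0.058555-0.077053i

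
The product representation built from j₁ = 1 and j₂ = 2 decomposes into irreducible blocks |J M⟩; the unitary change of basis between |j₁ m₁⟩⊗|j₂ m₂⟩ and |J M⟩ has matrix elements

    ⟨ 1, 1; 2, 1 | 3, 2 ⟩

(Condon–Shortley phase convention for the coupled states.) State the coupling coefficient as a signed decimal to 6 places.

j₁+j₂−J=0  J+j₁−j₂=2  J−j₁+j₂=4  j₁+j₂+J+1=7
(j₁±m₁, j₂±m₂, J±M) = (2,0,3,1,5,1)
P² = 96
sum k=0..0:
  [0] +1/12 = 1/12
S = 1/12
C² = P²·S² = 2/3 ; C = +0.816497

+√(2/3) ≈ +0.816497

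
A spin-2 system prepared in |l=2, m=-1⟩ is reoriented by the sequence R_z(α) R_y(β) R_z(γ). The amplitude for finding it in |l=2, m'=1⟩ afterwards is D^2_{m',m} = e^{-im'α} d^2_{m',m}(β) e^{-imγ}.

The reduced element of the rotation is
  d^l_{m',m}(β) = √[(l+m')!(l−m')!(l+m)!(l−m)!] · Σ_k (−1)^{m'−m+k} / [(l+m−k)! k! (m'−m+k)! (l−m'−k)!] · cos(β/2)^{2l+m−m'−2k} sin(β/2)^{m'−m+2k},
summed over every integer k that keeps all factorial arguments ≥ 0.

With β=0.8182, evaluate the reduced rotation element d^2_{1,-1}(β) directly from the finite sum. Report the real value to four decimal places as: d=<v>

d^2_{1,-1}(β=0.8182) via the finite sum:
With c≡cos(β/2)=0.917479 and s≡sin(β/2)=0.397784, N=[6·1·1·6]^{1/2}=6.000000
k: max(0,(-1)−(1))=0 … min(2+(-1),2−(1))=1
  k=0: (−1)^2·6.0000/(2)·0.9175^2·0.3978^2 = +0.399584
  k=1: (−1)^3·6.0000/(6)·0.9175^0·0.3978^4 = -0.025037
d^2_{1,-1}(0.8182) = +0.399584 -0.025037 = +0.374546

d=0.3745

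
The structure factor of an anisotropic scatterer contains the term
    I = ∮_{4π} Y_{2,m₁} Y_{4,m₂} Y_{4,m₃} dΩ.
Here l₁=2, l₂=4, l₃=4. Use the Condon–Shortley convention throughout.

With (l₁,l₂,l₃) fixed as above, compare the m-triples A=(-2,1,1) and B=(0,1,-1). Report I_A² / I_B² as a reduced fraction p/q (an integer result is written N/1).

600/289

Shared (l₁,l₂,l₃)=(2,4,4): N and (l;000)² cancel in I_A²/I_B².
A: Δ = 2!·2!·6!/11! = 1/13860; Racah Σ t=2..2: t=2:+1/144 = 1/144; ⇒ 3j(2 4 4; -2 1 1)² = 10/231, sgn -1
B: Δ = 2!·2!·6!/11! = 1/13860; Racah Σ t=0..2: t=0:+1/480 t=1:−1/48 t=2:+1/144 = -17/1440; ⇒ 3j(2 4 4; 0 1 -1)² = 289/13860, sgn +1
I_A²/I_B² = (10/231)/(289/13860) = 600/289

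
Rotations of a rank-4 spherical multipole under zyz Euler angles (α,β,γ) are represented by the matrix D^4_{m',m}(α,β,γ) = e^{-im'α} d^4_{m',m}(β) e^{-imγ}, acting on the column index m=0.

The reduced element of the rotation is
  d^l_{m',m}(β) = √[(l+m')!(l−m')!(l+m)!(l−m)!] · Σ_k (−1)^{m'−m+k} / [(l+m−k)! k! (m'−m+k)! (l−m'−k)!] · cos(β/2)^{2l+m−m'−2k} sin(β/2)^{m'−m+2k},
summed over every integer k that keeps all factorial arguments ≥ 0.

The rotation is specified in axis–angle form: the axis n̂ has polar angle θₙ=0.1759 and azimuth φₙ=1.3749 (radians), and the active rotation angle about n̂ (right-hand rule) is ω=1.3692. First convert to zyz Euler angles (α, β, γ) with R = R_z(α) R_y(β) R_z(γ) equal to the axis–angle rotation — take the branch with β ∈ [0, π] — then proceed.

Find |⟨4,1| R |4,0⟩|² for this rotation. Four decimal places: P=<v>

Axis–angle → zyz. n̂ = (sinθₙcosφₙ, sinθₙsinφₙ, cosθₙ) = (+0.034062, +0.171647, +0.984569), ω = 1.3692.
R = I cosω + sinω [n̂]ₓ + (1−cosω) n̂n̂ᵀ gives
  R = [+0.201161, -0.959954, +0.194992; +0.969306, +0.223797, +0.101787; -0.141350, +0.168532, +0.975509]
β = atan2(√(R₁₃²+R₂₃²), R₃₃) = 0.221774; α = atan2(R₂₃, R₁₃) mod 2π = 0.481098; γ = atan2(R₃₂, −R₃₁) mod 2π = 0.872891
First d^4_{1,0}(β=0.2218), then the phase factors e^{-i(1)α} and e^{-i(0)γ}:
c=cos(0.221774/2)=0.993858, s=sin(0.221774/2)=0.110660; N=√[120·6·24·24]=643.987578
The bounds max(0,m−m')=0 and min(l+m,l−m')=3 give 4 terms
  k=0: (−1)^1·643.9876/(144)·0.9939^7·0.1107^1 = -0.473998
  k=1: (−1)^2·643.9876/(24)·0.9939^5·0.1107^3 = +0.035258
  k=2: (−1)^3·643.9876/(24)·0.9939^3·0.1107^5 = -0.000437
  k=3: (−1)^4·643.9876/(144)·0.9939^1·0.1107^7 = +0.000001
d^4_{1,0}(0.2218) = -0.473998 +0.035258 -0.000437 +0.000001 = -0.439176
|D^4_{1,0}|² = |d^4_{1,0}(β)|² = (-0.439176)² = 0.192876 (the z-rotation phases have unit modulus)

P=0.1929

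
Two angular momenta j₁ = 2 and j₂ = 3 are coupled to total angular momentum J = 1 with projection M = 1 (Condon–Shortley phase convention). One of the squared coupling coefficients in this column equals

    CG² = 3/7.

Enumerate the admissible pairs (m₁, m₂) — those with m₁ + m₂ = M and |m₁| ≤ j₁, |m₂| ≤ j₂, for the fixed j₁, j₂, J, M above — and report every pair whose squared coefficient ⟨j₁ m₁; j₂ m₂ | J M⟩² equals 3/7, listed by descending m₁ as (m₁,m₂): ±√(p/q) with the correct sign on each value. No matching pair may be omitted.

Admissible pairs with m₁+m₂ = M = 1: (-2,3), (-1,2), (0,1), (1,0), (2,-1)
  (m₁,m₂)=(2,-1): CG² = 1/35, CG = +√(1/35)
  (m₁,m₂)=(1,0): CG² = 3/35, CG = −√(3/35)
  (m₁,m₂)=(0,1): CG² = 6/35, CG = +√(6/35)
  (m₁,m₂)=(-1,2): CG² = 2/7, CG = −√(2/7)
  (m₁,m₂)=(-2,3): CG² = 3/7, CG = +√(3/7)   ← matches the target
Pairs with CG² = 3/7: (-2,3): +√(3/7)

(-2,3): +√(3/7)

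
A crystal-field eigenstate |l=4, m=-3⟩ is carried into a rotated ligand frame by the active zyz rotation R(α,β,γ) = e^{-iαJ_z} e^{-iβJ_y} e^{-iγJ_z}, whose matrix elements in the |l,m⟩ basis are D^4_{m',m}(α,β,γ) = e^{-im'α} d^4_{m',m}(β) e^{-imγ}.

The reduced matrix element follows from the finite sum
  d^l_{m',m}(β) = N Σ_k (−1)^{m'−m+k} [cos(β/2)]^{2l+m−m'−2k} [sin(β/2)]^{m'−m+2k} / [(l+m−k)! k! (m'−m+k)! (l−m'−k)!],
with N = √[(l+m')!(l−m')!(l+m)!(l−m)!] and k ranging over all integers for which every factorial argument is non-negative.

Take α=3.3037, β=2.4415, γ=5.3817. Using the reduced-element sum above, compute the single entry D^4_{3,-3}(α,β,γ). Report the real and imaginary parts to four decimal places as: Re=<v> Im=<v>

Re=-0.0406 Im=0.0020

D^4_{3,-3}(3.3037,2.4415,5.3817) = e^{-i·3·3.3037}·d^4_{3,-3}(2.4415)·e^{-i·-3·5.3817}. Compute d first:
With c≡cos(β/2)=0.342941 and s≡sin(β/2)=0.939357, N=[5040·1·1·5040]^{1/2}=5040.000000
Admissible k: 0..1 (factorial args all ≥0)
  k=0: (−1)^6·5040.0000/(720)·0.3429^2·0.9394^6 = +0.565615
  k=1: (−1)^7·5040.0000/(5040)·0.3429^0·0.9394^8 = -0.606240
d^4_{3,-3}(2.4415) = +0.565615 -0.606240 = -0.040625
D = (-0.884058+0.467378i)·(-0.040625)·(-0.905968-0.423347i) = -0.040576+0.001997i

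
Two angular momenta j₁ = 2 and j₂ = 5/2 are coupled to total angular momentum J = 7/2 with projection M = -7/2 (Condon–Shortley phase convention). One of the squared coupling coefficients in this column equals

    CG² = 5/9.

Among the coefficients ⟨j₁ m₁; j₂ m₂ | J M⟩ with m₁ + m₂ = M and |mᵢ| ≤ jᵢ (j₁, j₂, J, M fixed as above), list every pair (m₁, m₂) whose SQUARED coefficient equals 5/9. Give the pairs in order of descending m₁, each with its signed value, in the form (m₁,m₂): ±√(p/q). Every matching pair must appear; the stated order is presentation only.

Admissible pairs with m₁+m₂ = M = -7/2: (-2,-3/2), (-1,-5/2)
  (m₁,m₂)=(-1,-5/2): CG² = 5/9, CG = +√(5/9)   ← matches the target
  (m₁,m₂)=(-2,-3/2): CG² = 4/9, CG = −√(4/9)
Pairs with CG² = 5/9: (-1,-5/2): +√(5/9)

(-1,-5/2): +√(5/9)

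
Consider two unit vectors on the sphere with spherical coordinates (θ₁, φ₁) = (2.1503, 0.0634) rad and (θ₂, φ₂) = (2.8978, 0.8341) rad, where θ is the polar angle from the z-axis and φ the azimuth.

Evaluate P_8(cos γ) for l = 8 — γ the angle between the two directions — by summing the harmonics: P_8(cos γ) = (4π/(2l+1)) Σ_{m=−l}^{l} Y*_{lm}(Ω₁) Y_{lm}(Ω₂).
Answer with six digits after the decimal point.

0.318072

Addition theorem: P_8(cos γ) = (4π/17) Σ_m Y*_{lm}(Ω₁) Y_{lm}(Ω₂), m = −8…8:
  term(m=-8) = 0.00000 + 0.00000j   from Y*(Ω₁)=0.10825 + 0.06015j, Y(Ω₂)=0.00001 - 0.00000j
  term(m=-7) = 0.00002 + 0.00002j   from Y*(Ω₁)=-0.29279 - 0.13920j, Y(Ω₂)=-0.00009 - 0.00004j
  term(m=-6) = -0.00004 + 0.00044j   from Y*(Ω₁)=0.41958 + 0.16778j, Y(Ω₂)=0.00028 + 0.00094j
  term(m=-5) = -0.00149 + 0.00129j   from Y*(Ω₁)=-0.25998 - 0.08529j, Y(Ω₂)=0.00371 - 0.00616j
  term(m=-4) = 0.00618 + 0.00036j   from Y*(Ω₁)=-0.15275 - 0.03959j, Y(Ω₂)=-0.03849 + 0.00759j
  term(m=-3) = 0.03812 + 0.04164j   from Y*(Ω₁)=0.35486 + 0.06832j, Y(Ω₂)=0.12536 + 0.09320j
  term(m=-2) = -0.00030 + 0.01032j   from Y*(Ω₁)=-0.02402 - 0.00306j, Y(Ω₂)=-0.04147 - 0.42437j
  term(m=-1) = 0.16450 - 0.15973j   from Y*(Ω₁)=-0.34263 - 0.02175j, Y(Ω₂)=-0.44870 + 0.49468j
  term(m=+0) = 0.01632 + 0.00000j   from Y*(Ω₁)=0.07684 + 0.00000j, Y(Ω₂)=0.21243 + 0.00000j
  term(m=+1) = 0.16450 + 0.15973j   from Y*(Ω₁)=0.34263 - 0.02175j, Y(Ω₂)=0.44870 + 0.49468j
  term(m=+2) = -0.00030 - 0.01032j   from Y*(Ω₁)=-0.02402 + 0.00306j, Y(Ω₂)=-0.04147 + 0.42437j
  term(m=+3) = 0.03812 - 0.04164j   from Y*(Ω₁)=-0.35486 + 0.06832j, Y(Ω₂)=-0.12536 + 0.09320j
  term(m=+4) = 0.00618 - 0.00036j   from Y*(Ω₁)=-0.15275 + 0.03959j, Y(Ω₂)=-0.03849 - 0.00759j
  term(m=+5) = -0.00149 - 0.00129j   from Y*(Ω₁)=0.25998 - 0.08529j, Y(Ω₂)=-0.00371 - 0.00616j
  term(m=+6) = -0.00004 - 0.00044j   from Y*(Ω₁)=0.41958 - 0.16778j, Y(Ω₂)=0.00028 - 0.00094j
  term(m=+7) = 0.00002 - 0.00002j   from Y*(Ω₁)=0.29279 - 0.13920j, Y(Ω₂)=0.00009 - 0.00004j
  term(m=+8) = 0.00000 - 0.00000j   from Y*(Ω₁)=0.10825 - 0.06015j, Y(Ω₂)=0.00001 + 0.00000j
Total Σ_m = 0.43029 - 0.00000j. Multiply by 0.739198: 0.31807 - 0.00000j. P_8(cos γ) = 0.318072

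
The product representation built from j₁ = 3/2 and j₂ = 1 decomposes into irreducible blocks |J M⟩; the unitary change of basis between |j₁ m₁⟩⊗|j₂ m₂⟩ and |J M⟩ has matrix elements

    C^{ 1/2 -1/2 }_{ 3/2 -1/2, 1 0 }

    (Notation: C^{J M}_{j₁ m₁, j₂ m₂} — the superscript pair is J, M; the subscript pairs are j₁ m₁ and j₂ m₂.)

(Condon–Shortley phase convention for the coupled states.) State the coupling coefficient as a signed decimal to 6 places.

−√(1/3) = -0.577350

j₁+j₂−J=2  J+j₁−j₂=1  J−j₁+j₂=0  j₁+j₂+J+1=4
(j₁±m₁, j₂±m₂, J±M) = (1,2,1,1,0,1)
P² = 1/3
sum k=1..1:
  [1] −1/1 = -1
S = -1
C² = P²·S² = 1/3 ; C = -0.577350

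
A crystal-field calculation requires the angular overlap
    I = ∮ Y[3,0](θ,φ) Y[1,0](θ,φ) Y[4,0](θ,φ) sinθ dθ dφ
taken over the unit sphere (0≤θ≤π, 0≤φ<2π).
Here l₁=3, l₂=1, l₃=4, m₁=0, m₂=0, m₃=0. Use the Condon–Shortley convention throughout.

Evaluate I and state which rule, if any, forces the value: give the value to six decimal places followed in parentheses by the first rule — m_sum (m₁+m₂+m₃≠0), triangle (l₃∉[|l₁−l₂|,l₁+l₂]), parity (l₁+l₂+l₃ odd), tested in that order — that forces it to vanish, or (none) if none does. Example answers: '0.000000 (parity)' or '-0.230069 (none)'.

Checks pass: Σm=0; 8 even; l₃=4∈[2,4].
(2·3+1)(2·1+1)(2·4+1) = 189
Δ: 0! 6! 2! / 9! → 1/252
sum: t=0:+1/36 = 1/36
3j²(3 1 4; 0 0 0) = Δ·Π!·Σ² = 4/63  (sign +1)
(m-triple is (0,0,0) — same symbol as above.)
combine: 4πI² = 189·4/63·4/63 = 16/21
take √, sign +1: I = 0.24623252
No selection rule forces the value: the integral is nonzero (none).

0.246233 (none)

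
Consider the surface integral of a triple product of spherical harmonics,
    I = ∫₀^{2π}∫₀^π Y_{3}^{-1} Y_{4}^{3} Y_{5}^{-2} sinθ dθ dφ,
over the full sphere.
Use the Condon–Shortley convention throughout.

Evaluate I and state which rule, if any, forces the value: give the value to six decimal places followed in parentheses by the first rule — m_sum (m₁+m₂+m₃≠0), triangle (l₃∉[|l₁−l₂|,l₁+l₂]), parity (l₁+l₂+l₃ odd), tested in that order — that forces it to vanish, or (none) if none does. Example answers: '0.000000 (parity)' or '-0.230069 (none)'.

-0.171363 (none)

Rules hold: Σm=0, L=12 even, 1≤5≤7.
N = 7·9·11 = 693
Δ = 2!·4!·6!/13! = 1/180180
Racah Σ t=0..2: t=0:+1/576 t=1:−1/144 t=2:+1/576 = -1/288
⇒ 3j(3 4 5; 0 0 0)² = 20/1001, sgn +1
Racah Σ t=1..2: t=1:−1/4320 t=2:+1/960 = 7/8640
⇒ 3j(3 4 5; -1 3 -2)² = 343/12870, sgn -1
4πI² = N·(3j₀)²·(3jₘ)² = 686/1859
I = -1·√(0.369016/4π) = -0.17136315
No selection rule forces the value: the integral is nonzero (none).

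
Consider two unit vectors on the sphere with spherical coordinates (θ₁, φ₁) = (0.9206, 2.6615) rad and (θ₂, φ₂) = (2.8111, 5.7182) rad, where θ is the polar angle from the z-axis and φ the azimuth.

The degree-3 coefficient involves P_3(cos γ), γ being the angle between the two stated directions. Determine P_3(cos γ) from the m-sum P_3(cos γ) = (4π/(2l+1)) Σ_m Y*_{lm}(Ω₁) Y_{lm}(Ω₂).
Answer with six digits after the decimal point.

-0.184287

Expand P_3 via completeness: Σ_{m} conj(Y_{3,m}) at Ω₁ times Y_{3,m} at Ω₂ —
  m=-3: (-0.027383, 0.208613) × (-0.001766, 0.014148) = (-0.002903, -0.000756)  (running Σ = (-0.002903, -0.000756))
  m=-2: (0.224733, -0.321126) × (-0.043435, -0.092065) = (-0.039326, -0.006742)  (running Σ = (-0.042229, -0.007498))
  m=-1: (-0.189874, 0.098873) × (0.307669, 0.195037) = (-0.077702, -0.006612)  (running Σ = (-0.119931, -0.014110))
  m=0: (-0.263806, -0.000000) × (-0.520107, 0.000000) = (0.137207, 0.000000)  (running Σ = (0.017276, -0.014110))
  m=1: (0.189874, 0.098873) × (-0.307669, 0.195037) = (-0.077702, 0.006612)  (running Σ = (-0.060427, -0.007498))
  m=2: (0.224733, 0.321126) × (-0.043435, 0.092065) = (-0.039326, 0.006742)  (running Σ = (-0.099753, -0.000756))
  m=3: (0.027383, 0.208613) × (0.001766, 0.014148) = (-0.002903, 0.000756)  (running Σ = (-0.102656, -0.000000))
Σ over m = (-0.102656, -0.000000); ×(4π/7) → (-0.184287, -0.000000). Real part: -0.184287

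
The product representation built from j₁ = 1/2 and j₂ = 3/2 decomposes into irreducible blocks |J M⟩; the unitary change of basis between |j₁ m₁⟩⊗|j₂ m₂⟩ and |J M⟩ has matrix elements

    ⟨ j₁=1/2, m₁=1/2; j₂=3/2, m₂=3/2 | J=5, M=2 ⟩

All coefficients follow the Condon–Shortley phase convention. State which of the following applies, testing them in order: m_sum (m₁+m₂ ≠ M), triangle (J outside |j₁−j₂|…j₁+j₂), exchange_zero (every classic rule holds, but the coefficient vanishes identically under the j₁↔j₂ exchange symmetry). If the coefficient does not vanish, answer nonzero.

m-sum: m₁+m₂ = 1/2+3/2 = 2, M = 2  ✓
triangle: need |j₁−j₂| ≤ J ≤ j₁+j₂, i.e. J ∈ [1, 2]; J = 5 is outside ✗ ⇒ coefficient is 0

triangle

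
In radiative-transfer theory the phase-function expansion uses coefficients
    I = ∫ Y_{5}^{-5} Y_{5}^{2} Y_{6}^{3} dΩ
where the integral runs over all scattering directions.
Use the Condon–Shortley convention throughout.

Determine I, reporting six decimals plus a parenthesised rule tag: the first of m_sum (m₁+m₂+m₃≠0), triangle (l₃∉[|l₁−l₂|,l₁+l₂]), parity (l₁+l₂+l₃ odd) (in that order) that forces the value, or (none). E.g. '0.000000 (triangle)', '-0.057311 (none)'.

m-sum 0 ✓  L=16 even ✓  0≤6≤10 ✓
Π(2lᵢ+1) = 11×11×13 = 1573
triangle coeff Δ(5,5,6) = 1/28588560
Σ_t [0,4]: t=0:+1/345600 t=1:−1/13824 t=2:+1/5184 t=3:−1/13824 t=4:+1/345600 = 7/129600
(3j)²=80/7293 [(5 5 6; 0 0 0)], sign=+1
Σ_t [4,4]: t=4:+1/622080 = 1/622080
(3j)²=105/4862 [(5 5 6; -5 2 3)], sign=-1
⇒ 4πI² = 1400/3757
I = (-1)√(1400/3757/(4π)) = -0.17220212
No selection rule forces the value: the integral is nonzero (none).

-0.172202 (none)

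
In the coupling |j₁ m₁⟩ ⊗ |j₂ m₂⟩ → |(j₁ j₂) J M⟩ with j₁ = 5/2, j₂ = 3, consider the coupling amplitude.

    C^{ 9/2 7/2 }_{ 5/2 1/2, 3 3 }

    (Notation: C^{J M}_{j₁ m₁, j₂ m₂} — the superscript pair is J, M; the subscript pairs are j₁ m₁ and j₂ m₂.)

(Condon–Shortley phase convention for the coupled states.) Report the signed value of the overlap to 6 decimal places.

√[10·1!4!5!/11! · 3!2!6!0!8!1!] = √(2764800/11)
  +(−1)^1/∏(1,0,1,5,3,0)! = -1/720  (running -1/720)
⟨..|..⟩ = √(2764800/11)·(-1/720) = -0.696311

-0.696311  (= −√(16/33))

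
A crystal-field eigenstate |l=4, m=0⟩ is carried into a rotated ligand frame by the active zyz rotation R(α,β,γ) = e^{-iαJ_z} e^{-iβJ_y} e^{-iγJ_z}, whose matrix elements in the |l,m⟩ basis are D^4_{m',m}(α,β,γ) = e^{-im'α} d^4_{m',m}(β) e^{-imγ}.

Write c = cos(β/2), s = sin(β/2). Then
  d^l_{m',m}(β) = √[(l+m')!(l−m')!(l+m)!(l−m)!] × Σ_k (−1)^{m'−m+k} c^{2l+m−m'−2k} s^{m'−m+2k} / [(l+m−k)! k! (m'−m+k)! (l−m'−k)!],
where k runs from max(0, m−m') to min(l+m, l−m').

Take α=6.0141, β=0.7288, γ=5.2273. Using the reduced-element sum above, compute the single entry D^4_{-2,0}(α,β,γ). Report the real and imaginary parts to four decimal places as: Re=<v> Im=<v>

Re=0.4359 Im=-0.2602

Split into d^4_{-2,0}(β=0.7288) × two z-phases.
c=cos(0.728800/2)=0.934338, s=sin(0.728800/2)=0.356389; N=√[2·720·24·24]=910.735966
k∈{2,3,4} keeps every argument non-negative
  k=2: (−1)^0·910.7360/(96)·0.9343^6·0.3564^2 = +0.801665
  k=3: (−1)^1·910.7360/(36)·0.9343^4·0.3564^4 = -0.311029
  k=4: (−1)^2·910.7360/(96)·0.9343^2·0.3564^6 = +0.016970
d^4_{-2,0}(0.7288) = +0.801665 -0.311029 +0.016970 = +0.507605
Phases: e^{-i·(-2)·6.0141}=+0.858648-0.512566i, e^{-i·(0)·5.2273}=+1.000000+0.000000i ⇒ D=+0.435854-0.260181i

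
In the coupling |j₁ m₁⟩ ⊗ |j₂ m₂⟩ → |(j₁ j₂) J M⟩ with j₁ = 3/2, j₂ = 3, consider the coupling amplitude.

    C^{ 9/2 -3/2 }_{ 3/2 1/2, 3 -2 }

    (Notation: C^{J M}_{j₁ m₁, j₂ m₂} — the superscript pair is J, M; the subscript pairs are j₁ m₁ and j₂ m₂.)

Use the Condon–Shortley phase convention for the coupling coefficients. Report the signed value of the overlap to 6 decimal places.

j₁+j₂−J=0  J+j₁−j₂=3  J−j₁+j₂=6  j₁+j₂+J+1=10
(j₁±m₁, j₂±m₂, J±M) = (2,1,1,5,3,6)
P² = 86400/7
sum k=0..0:
  [0] +1/240 = 1/240
S = 1/240
C² = P²·S² = 3/14 ; C = +0.462910

+0.462910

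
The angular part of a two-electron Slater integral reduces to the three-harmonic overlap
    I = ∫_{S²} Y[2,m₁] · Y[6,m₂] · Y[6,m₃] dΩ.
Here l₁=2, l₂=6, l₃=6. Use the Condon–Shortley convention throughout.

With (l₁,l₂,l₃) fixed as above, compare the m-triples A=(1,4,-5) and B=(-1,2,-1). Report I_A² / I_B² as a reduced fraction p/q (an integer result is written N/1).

l's match ⇒ only the (l;m) 3-j factors differ between A and B.
A: triangle coeff Δ(2,6,6) = 1/90090; Σ_t [0,1]: t=0:+1/7257600 t=1:−1/725760 = -1/806400; (3j)²=27/910 [(2 6 6; 1 4 -5)], sign=+1
B: triangle coeff Δ(2,6,6) = 1/90090; Σ_t [1,2]: t=1:−1/60480 t=2:+1/34560 = 1/80640; (3j)²=6/1001 [(2 6 6; -1 2 -1)], sign=-1
I_A²/I_B² = (27/910)/(6/1001) = 99/20

99/20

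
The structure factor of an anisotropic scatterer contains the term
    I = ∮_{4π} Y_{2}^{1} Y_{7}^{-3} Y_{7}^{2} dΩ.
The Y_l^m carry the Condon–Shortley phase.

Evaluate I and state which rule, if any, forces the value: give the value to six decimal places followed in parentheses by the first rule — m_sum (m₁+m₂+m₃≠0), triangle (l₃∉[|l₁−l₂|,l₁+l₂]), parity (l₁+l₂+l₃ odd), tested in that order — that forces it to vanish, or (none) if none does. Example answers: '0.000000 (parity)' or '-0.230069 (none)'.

-0.123591 (none)

Rules hold: Σm=0, L=16 even, 5≤7≤9.
N = 5·15·15 = 1125
Δ = 2!·2!·12!/17! = 1/185640
Racah Σ t=0..2: t=0:+1/2419200 t=1:−1/518400 t=2:+1/2419200 = -1/907200
⇒ 3j(2 7 7; 0 0 0)² = 56/3315, sgn +1
Racah Σ t=0..1: t=0:+1/1935360 t=1:−1/4354560 = 1/3483648
⇒ 3j(2 7 7; 1 -3 2)² = 125/12376, sgn -1
4πI² = N·(3j₀)²·(3jₘ)² = 9375/48841
I = -1·√(0.191949/4π) = -0.12359145
No selection rule forces the value: the integral is nonzero (none).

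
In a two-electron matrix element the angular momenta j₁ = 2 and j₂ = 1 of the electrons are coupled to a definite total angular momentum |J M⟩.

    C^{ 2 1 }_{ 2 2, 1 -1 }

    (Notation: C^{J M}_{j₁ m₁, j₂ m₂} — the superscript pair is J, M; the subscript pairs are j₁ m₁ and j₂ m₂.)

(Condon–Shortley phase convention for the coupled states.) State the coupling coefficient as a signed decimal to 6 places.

+√(1/3) = +0.577350

j₁+j₂−J=1  J+j₁−j₂=3  J−j₁+j₂=1  j₁+j₂+J+1=6
(j₁±m₁, j₂±m₂, J±M) = (4,0,0,2,3,1)
P² = 12
sum k=0..0:
  [0] +1/6 = 1/6
S = 1/6
C² = P²·S² = 1/3 ; C = +0.577350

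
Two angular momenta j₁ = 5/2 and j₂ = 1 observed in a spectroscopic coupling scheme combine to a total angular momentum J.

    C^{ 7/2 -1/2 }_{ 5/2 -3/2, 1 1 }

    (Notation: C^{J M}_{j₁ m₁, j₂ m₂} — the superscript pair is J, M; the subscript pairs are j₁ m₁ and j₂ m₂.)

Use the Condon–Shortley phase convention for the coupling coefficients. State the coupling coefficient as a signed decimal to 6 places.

j₁+j₂−J=0  J+j₁−j₂=5  J−j₁+j₂=2  j₁+j₂+J+1=8
(j₁±m₁, j₂±m₂, J±M) = (1,4,2,0,3,4)
P² = 2304/7
sum k=0..0:
  [0] +1/48 = 1/48
S = 1/48
C² = P²·S² = 1/7 ; C = +0.377964

+0.377964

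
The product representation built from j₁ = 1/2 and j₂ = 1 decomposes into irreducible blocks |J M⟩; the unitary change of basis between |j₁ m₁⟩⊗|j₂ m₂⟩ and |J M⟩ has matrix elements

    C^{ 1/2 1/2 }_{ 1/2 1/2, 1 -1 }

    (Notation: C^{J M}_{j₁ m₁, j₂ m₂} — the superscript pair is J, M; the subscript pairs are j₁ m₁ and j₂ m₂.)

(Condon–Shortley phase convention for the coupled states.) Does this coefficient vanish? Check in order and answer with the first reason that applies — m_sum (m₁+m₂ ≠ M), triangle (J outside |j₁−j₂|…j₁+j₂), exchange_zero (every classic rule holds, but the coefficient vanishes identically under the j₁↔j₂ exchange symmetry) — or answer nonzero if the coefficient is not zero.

m-sum: m₁+m₂ = 1/2+(-1) = -1/2, M = 1/2  ✗ ⇒ coefficient is 0

m_sum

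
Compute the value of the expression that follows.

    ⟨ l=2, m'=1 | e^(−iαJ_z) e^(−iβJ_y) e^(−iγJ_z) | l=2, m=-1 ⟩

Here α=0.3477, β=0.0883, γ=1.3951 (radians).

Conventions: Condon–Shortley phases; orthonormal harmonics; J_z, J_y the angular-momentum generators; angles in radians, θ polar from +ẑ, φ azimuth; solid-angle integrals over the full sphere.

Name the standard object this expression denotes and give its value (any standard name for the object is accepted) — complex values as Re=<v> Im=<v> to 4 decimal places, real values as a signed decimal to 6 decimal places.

Wigner D-matrix element, Re=0.0029 Im=0.0050

This is a Wigner D-matrix element — the rotation-matrix element ⟨l m'| R(α,β,γ) |l m⟩ in the angular-momentum basis.
First d^2_{1,-1}(β=0.0883), then the phase factors e^{-i(1)α} and e^{-i(-1)γ}:
c=cos(0.088300/2)=0.999026, s=sin(0.088300/2)=0.044136; N=√[6·1·1·6]=6.000000
The bounds max(0,m−m')=0 and min(l+m,l−m')=1 give 2 terms
  k=0: (−1)^2·6.0000/(2)·0.9990^2·0.0441^2 = +0.005832
  k=1: (−1)^3·6.0000/(6)·0.9990^0·0.0441^4 = -0.000004
d^2_{1,-1}(0.0883) = +0.005832 -0.000004 = +0.005829
Phases: e^{-i·(1)·0.3477}=+0.940159-0.340736i, e^{-i·(-1)·1.3951}=+0.174794+0.984605i ⇒ D=+0.002913+0.005048i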